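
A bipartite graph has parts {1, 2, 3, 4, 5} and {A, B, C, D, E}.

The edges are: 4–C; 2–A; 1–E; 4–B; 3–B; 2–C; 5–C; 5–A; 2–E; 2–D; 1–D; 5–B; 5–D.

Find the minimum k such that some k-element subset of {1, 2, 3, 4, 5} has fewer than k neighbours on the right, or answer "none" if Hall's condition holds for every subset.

none

A matching saturating every left vertex exists, for instance 1→E, 2→A, 3→B, 4→C, 5→D.
By Hall's marriage theorem, this means |N(S)| ≥ |S| for every subset S, so no violating subset exists.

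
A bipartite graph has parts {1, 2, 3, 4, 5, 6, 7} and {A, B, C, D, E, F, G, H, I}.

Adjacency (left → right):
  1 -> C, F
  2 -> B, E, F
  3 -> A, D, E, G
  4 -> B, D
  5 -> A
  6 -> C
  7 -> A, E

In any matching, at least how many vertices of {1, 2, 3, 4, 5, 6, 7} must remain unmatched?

A valid assignment of size 7: 1–F, 2–B, 3–G, 4–D, 5–A, 6–C, 7–E.
All 7 left vertices are matched, so no larger matching exists.
That matches 7 of the 7, leaving 0 unmatched; no matching can do better.

0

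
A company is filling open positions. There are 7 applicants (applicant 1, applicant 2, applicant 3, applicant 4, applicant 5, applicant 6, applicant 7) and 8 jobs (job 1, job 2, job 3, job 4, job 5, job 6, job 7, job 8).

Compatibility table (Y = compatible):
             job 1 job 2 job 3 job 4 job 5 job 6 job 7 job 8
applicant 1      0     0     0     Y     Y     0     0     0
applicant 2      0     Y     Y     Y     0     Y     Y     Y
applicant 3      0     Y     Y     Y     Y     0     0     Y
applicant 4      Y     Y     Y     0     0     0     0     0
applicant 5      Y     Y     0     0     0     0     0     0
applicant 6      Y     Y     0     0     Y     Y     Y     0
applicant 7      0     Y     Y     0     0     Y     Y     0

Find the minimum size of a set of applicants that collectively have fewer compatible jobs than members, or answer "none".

none

A matching saturating every applicant exists, for instance applicant 1→job 4, applicant 2→job 7, applicant 3→job 8, applicant 4→job 3, applicant 5→job 1, applicant 6→job 5, applicant 7→job 2.
By Hall's marriage theorem, this means |N(S)| ≥ |S| for every subset S, so no violating subset exists.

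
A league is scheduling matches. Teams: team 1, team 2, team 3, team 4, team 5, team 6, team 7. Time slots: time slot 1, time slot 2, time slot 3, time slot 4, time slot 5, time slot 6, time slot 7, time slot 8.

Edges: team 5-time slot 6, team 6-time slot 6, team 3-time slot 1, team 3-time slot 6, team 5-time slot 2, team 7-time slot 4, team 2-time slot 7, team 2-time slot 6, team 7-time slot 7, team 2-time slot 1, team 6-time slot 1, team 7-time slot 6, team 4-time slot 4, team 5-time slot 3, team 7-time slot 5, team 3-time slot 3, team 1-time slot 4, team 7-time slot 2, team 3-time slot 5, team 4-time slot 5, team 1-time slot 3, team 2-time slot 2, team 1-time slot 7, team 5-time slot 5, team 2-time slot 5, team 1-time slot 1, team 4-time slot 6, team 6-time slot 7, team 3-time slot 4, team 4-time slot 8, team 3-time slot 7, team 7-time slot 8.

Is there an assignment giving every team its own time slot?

Yes

A valid assignment of size 7: team 1–time slot 7, team 2–time slot 5, team 3–time slot 3, team 4–time slot 4, team 5–time slot 2, team 6–time slot 6, team 7–time slot 8.
All 7 teams are covered.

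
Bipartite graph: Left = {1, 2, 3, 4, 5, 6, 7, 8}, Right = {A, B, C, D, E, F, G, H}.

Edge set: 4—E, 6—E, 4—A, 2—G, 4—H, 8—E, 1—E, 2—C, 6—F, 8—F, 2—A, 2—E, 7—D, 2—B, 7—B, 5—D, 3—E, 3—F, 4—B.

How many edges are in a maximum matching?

6

A valid assignment of size 6: 1–E, 2–G, 3–F, 4–H, 5–D, 7–B.
The set {1, 3, 6, 8} has only 2 neighbours ({E, F}), so by Hall's theorem at most 6 of the 8 left vertices can be matched.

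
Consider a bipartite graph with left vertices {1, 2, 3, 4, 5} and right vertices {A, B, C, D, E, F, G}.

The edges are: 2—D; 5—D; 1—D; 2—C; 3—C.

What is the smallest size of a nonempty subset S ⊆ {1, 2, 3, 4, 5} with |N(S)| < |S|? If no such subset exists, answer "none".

Take S = {4}. Its neighbourhood is {}, so |N(S)| = 0 < |S| = 1.

1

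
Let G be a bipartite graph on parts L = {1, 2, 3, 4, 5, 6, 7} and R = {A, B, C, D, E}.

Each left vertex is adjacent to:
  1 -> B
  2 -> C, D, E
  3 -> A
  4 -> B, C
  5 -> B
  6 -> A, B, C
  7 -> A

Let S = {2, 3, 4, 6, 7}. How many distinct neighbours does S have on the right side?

The union of neighbours of {2, 3, 4, 6, 7} is {A, B, C, D, E}, which has 5 elements.
Since |N(S)| = 5 ≥ |S| = 5, Hall's condition holds for this subset.

5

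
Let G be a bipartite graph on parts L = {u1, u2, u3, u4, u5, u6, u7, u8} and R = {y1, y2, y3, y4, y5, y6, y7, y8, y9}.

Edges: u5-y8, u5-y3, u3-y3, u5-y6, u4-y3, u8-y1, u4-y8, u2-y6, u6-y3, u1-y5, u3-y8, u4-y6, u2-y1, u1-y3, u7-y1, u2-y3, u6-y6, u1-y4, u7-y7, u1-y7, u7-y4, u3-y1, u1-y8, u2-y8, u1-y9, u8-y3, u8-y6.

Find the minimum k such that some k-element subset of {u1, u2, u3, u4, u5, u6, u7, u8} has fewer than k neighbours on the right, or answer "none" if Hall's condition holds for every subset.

5

Take S = {u2, u3, u4, u5, u6}. Its neighbourhood is {y1, y3, y6, y8}, so |N(S)| = 4 < |S| = 5.
Every subset of size less than 5 has at least as many neighbours as members, so 5 is the minimum.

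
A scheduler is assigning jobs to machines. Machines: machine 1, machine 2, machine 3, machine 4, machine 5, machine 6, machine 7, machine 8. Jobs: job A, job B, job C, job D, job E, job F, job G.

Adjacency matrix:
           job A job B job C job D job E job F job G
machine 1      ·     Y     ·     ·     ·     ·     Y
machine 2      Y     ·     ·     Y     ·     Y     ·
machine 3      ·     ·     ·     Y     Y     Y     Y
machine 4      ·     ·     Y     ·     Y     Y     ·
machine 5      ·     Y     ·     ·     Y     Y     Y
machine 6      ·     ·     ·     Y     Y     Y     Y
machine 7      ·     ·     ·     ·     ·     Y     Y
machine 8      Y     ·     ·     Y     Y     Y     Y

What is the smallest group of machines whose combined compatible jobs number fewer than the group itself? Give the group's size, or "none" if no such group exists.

7

Take S = {machine 1, machine 2, machine 3, machine 5, machine 6, machine 7, machine 8}. Its neighbourhood is {job A, job B, job D, job E, job F, job G}, so |N(S)| = 6 < |S| = 7.
Every subset of size less than 7 has at least as many neighbours as members, so 7 is the minimum.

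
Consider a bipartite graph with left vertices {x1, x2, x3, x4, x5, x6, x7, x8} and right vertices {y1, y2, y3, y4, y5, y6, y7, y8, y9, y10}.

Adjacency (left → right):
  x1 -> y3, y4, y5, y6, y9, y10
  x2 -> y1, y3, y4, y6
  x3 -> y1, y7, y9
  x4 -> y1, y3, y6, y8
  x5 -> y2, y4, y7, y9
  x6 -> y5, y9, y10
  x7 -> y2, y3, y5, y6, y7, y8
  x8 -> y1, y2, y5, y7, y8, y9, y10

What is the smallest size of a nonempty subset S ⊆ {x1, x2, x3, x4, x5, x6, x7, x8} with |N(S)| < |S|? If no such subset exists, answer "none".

A matching saturating every left vertex exists, for instance x1→y10, x2→y1, x3→y9, x4→y3, x5→y2, x6→y5, x7→y6, x8→y7.
By Hall's marriage theorem, this means |N(S)| ≥ |S| for every subset S, so no violating subset exists.

none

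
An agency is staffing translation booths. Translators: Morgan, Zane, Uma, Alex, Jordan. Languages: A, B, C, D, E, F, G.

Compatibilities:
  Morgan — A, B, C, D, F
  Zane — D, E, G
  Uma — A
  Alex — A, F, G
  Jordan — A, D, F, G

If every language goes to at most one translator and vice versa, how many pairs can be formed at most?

5

A valid assignment of size 5: Morgan–B, Zane–E, Uma–A, Alex–G, Jordan–F.
All 5 translators are matched, so no larger matching exists.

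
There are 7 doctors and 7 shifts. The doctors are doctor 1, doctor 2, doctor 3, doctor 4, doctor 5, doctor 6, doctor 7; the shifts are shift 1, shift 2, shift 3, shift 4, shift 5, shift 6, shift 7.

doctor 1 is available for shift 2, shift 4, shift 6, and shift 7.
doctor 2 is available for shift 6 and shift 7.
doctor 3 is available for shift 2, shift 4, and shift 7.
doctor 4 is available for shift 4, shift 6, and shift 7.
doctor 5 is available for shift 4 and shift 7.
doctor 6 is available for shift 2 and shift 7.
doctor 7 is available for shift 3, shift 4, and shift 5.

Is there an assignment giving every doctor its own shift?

No

The set {doctor 1, doctor 2, doctor 3, doctor 4, doctor 5, doctor 6} has only 4 neighbours ({shift 2, shift 4, shift 6, shift 7}), so by Hall's theorem at most 5 of the 7 doctors can be matched.
Hence no matching covers every doctor.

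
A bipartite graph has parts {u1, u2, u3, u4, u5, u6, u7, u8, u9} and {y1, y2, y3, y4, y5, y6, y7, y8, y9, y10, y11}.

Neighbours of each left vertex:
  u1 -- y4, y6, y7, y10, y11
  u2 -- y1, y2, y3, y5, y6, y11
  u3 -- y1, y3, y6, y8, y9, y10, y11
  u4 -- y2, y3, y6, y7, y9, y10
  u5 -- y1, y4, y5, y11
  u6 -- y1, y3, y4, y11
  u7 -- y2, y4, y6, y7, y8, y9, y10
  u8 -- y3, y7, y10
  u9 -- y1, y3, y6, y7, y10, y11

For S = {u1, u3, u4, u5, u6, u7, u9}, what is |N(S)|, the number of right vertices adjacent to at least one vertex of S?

The union of neighbours of {u1, u3, u4, u5, u6, u7, u9} is {y1, y2, y3, y4, y5, y6, y7, y8, y9, y10, y11}, which has 11 elements.
Since |N(S)| = 11 ≥ |S| = 7, Hall's condition holds for this subset.

11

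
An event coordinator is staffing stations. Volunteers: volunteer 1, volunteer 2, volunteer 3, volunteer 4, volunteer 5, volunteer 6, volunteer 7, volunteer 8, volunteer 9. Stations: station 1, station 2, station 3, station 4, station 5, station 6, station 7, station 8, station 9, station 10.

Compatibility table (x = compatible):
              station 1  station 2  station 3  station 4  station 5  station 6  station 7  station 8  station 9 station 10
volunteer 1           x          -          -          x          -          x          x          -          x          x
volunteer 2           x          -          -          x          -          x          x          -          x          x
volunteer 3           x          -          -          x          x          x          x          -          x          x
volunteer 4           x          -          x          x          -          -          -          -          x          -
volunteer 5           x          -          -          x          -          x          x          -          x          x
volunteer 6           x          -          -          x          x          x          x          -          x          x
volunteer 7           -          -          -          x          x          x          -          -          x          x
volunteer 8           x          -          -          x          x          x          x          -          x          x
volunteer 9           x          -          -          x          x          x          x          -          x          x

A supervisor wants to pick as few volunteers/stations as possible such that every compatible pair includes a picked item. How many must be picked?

8

A maximum matching has 8 edges (e.g. volunteer 1–station 4, volunteer 2–station 10, volunteer 3–station 1, volunteer 4–station 3, volunteer 5–station 6, volunteer 6–station 5, volunteer 7–station 9, volunteer 8–station 7).
By König's theorem the minimum vertex cover has the same size. One such cover is {volunteer 4, station 1, station 4, station 5, station 6, station 7, station 9, station 10}.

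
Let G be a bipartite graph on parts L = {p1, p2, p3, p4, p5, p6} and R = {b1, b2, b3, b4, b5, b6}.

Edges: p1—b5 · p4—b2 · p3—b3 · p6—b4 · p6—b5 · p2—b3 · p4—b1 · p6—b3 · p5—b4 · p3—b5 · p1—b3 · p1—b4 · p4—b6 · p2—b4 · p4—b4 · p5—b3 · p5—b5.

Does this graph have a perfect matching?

The set {p1, p2, p3, p5, p6} has only 3 neighbours ({b3, b4, b5}), so by Hall's theorem at most 4 of the 6 left vertices can be matched.
Hence no matching covers every left vertex.

No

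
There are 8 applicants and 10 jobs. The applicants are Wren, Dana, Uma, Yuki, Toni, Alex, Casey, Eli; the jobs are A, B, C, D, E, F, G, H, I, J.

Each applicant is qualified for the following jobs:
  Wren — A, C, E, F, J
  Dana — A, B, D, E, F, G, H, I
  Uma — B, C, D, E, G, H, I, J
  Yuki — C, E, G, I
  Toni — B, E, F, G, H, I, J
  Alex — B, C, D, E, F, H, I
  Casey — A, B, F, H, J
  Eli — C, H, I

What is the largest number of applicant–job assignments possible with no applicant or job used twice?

8

For example, pair Wren-F, Dana-G, Uma-B, Yuki-E, Toni-J, Alex-H, Casey-A, Eli-C.
All 8 applicants are matched, so no larger matching exists.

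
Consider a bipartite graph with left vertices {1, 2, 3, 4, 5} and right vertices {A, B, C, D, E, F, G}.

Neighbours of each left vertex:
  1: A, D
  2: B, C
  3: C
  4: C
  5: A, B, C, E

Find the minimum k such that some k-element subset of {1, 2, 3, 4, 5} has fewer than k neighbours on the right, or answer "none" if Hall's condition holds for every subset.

Take S = {3, 4}. Its neighbourhood is {C}, so |N(S)| = 1 < |S| = 2.
No single vertex violates Hall's condition since each has at least one neighbour, so 2 is the minimum.

2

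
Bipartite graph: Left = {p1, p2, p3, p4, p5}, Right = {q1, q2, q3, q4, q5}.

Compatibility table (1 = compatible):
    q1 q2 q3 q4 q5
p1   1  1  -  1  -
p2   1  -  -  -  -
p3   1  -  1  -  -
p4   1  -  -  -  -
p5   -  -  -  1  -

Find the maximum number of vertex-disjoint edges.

4

One maximum matching: p1→q2, p2→q1, p3→q3, p5→q4.
The set {p2, p4} has only 1 neighbour ({q1}), so by Hall's theorem at most 4 of the 5 left vertices can be matched.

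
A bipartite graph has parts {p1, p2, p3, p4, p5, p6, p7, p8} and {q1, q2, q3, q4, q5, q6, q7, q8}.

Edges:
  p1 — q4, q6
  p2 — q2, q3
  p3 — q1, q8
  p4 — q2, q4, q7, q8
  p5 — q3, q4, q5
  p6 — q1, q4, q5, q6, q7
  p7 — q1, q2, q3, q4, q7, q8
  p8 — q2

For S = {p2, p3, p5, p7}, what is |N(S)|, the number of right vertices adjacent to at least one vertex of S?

The union of neighbours of {p2, p3, p5, p7} is {q1, q2, q3, q4, q5, q7, q8}, which has 7 elements.
Since |N(S)| = 7 ≥ |S| = 4, Hall's condition holds for this subset.

7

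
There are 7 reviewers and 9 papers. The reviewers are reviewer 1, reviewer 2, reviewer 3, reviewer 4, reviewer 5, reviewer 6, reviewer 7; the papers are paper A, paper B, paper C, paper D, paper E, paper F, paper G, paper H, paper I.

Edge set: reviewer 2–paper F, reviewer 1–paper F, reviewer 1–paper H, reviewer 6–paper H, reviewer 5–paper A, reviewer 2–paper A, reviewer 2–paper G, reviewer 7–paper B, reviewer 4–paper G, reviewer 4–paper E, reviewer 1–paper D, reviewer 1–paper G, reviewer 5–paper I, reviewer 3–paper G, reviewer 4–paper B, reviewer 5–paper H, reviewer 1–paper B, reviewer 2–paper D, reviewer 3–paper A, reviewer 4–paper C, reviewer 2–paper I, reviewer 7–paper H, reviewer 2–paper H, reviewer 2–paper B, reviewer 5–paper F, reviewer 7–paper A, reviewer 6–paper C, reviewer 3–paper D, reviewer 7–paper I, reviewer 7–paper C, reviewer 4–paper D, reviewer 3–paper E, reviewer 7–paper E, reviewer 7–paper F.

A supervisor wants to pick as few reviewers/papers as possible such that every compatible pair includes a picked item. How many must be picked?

{reviewer 1, reviewer 2, reviewer 3, reviewer 4, reviewer 5, reviewer 6, reviewer 7} is a vertex cover of size 7: every edge has an endpoint in this set.
No smaller cover exists because reviewer 1–paper D, reviewer 2–paper B, reviewer 3–paper A, reviewer 4–paper G, reviewer 5–paper F, reviewer 6–paper C, reviewer 7–paper I is a matching of size 7, and a cover must include an endpoint of each of these disjoint edges (König's theorem).

7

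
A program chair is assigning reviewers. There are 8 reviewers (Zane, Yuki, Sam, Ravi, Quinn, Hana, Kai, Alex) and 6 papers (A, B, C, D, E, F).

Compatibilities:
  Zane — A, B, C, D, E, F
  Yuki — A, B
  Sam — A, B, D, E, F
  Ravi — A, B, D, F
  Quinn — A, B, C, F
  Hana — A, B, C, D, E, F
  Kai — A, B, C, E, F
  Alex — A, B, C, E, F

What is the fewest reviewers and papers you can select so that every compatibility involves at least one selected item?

A maximum matching has 6 edges (e.g. Zane–C, Yuki–B, Sam–E, Ravi–D, Quinn–F, Hana–A).
By König's theorem the minimum vertex cover has the same size. One such cover is {A, B, C, D, E, F}.

6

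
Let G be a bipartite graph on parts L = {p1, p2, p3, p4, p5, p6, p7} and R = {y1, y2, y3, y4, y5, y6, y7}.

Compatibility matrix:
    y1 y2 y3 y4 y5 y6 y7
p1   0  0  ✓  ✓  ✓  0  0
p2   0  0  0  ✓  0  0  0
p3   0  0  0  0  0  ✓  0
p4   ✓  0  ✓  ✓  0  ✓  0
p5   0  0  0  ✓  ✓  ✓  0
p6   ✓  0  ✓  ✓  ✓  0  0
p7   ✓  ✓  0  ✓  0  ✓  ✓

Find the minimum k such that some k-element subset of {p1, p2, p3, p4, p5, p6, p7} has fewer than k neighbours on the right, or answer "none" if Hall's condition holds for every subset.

Take S = {p1, p2, p3, p4, p5, p6}. Its neighbourhood is {y1, y3, y4, y5, y6}, so |N(S)| = 5 < |S| = 6.
Every subset of size less than 6 has at least as many neighbours as members, so 6 is the minimum.

6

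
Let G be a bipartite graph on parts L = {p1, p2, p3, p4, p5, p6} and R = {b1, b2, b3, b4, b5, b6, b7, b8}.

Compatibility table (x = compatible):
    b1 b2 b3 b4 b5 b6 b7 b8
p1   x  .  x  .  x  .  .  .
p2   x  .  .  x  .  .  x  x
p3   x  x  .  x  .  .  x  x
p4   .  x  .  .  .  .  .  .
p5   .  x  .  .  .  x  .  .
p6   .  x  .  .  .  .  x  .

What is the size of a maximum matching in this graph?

A valid assignment of size 6: p1-b3, p2-b8, p3-b1, p4-b2, p5-b6, p6-b7.
All 6 left vertices are matched, so no larger matching exists.

6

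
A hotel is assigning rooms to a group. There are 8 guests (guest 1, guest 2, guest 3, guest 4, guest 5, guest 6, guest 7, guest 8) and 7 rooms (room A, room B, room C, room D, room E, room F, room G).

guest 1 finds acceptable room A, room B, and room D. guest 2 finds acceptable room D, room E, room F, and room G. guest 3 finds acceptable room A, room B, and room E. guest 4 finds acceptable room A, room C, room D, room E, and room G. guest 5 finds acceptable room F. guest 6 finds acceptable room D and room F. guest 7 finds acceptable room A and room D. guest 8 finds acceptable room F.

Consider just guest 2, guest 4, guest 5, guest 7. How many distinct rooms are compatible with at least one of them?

6

The union of neighbours of {guest 2, guest 4, guest 5, guest 7} is {room A, room C, room D, room E, room F, room G}, which has 6 elements.
Since |N(S)| = 6 ≥ |S| = 4, Hall's condition holds for this subset.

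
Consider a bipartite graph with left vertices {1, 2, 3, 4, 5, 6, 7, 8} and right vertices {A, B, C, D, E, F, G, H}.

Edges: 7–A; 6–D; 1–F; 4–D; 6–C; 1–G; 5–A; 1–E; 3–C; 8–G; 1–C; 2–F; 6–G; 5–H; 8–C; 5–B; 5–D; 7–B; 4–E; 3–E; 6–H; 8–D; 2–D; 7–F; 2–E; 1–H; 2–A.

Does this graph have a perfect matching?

One maximum matching: 1-E, 2-A, 3-C, 4-D, 5-B, 6-H, 7-F, 8-G.
Every left vertex is matched, so this is a perfect matching.

Yes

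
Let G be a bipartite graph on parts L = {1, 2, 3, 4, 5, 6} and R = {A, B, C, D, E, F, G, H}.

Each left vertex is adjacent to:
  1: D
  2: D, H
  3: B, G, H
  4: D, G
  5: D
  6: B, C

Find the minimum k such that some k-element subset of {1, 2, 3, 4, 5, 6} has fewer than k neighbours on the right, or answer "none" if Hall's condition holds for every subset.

Take S = {1, 5}. Its neighbourhood is {D}, so |N(S)| = 1 < |S| = 2.
No single vertex violates Hall's condition since each has at least one neighbour, so 2 is the minimum.

2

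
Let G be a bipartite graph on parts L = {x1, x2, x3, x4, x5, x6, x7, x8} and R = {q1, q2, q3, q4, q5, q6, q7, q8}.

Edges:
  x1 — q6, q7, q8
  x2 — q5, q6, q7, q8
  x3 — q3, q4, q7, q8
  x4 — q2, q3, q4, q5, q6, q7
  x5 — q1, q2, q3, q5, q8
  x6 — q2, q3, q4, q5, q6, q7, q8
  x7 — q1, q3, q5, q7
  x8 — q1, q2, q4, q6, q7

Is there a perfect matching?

A valid assignment of size 8: x1→q7, x2→q5, x3→q8, x4→q4, x5→q1, x6→q2, x7→q3, x8→q6.
All 8 left vertices are covered.

Yes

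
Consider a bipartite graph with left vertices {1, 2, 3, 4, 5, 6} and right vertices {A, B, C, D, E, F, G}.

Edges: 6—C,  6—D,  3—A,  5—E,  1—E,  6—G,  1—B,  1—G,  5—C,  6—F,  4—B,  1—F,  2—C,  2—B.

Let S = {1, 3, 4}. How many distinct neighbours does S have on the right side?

5

The union of neighbours of {1, 3, 4} is {A, B, E, F, G}, which has 5 elements.
Since |N(S)| = 5 ≥ |S| = 3, Hall's condition holds for this subset.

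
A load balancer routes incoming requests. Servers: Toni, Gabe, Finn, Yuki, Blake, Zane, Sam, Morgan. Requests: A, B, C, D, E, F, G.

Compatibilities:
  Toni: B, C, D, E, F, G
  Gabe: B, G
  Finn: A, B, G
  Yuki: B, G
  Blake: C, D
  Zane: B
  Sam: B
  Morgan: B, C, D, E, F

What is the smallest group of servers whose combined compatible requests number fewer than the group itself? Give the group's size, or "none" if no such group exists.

2

Take S = {Zane, Sam}. Its neighbourhood is {B}, so |N(S)| = 1 < |S| = 2.
No single vertex violates Hall's condition since each has at least one neighbour, so 2 is the minimum.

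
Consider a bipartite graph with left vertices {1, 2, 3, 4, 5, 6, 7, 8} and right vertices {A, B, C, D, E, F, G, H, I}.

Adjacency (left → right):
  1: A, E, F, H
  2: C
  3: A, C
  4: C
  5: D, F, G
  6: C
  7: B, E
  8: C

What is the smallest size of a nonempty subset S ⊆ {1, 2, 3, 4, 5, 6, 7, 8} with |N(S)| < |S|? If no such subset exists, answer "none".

Take S = {2, 4}. Its neighbourhood is {C}, so |N(S)| = 1 < |S| = 2.
No single vertex violates Hall's condition since each has at least one neighbour, so 2 is the minimum.

2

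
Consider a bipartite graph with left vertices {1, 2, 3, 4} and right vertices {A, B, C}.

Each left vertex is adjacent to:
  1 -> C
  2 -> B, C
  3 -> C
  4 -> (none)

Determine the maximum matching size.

2

One maximum matching: 1→C, 2→B.
The set {1, 3, 4} has only 1 neighbour ({C}), so by Hall's theorem at most 2 of the 4 left vertices can be matched.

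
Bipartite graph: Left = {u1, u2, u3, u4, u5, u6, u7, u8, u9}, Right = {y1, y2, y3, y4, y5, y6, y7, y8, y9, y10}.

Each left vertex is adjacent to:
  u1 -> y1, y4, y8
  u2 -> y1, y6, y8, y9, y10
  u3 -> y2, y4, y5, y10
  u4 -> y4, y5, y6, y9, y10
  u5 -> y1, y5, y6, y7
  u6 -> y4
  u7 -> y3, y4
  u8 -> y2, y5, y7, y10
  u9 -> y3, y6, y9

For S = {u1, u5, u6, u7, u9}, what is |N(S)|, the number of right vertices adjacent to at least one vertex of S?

The union of neighbours of {u1, u5, u6, u7, u9} is {y1, y3, y4, y5, y6, y7, y8, y9}, which has 8 elements.
Since |N(S)| = 8 ≥ |S| = 5, Hall's condition holds for this subset.

8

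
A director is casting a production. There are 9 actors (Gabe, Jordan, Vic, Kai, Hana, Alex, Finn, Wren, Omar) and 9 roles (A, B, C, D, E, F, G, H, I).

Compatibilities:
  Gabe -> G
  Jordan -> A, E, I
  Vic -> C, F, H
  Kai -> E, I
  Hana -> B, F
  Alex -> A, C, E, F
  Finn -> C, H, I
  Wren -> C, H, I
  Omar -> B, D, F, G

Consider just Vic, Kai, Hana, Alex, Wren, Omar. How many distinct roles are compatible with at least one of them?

9

The union of neighbours of {Vic, Kai, Hana, Alex, Wren, Omar} is {A, B, C, D, E, F, G, H, I}, which has 9 elements.
Since |N(S)| = 9 ≥ |S| = 6, Hall's condition holds for this subset.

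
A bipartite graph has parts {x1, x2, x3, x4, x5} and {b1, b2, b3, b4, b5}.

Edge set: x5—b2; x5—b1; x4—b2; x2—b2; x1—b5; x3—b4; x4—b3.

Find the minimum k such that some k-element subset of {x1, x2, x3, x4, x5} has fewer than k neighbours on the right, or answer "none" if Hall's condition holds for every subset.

none

A matching saturating every left vertex exists, for instance x1→b5, x2→b2, x3→b4, x4→b3, x5→b1.
By Hall's marriage theorem, this means |N(S)| ≥ |S| for every subset S, so no violating subset exists.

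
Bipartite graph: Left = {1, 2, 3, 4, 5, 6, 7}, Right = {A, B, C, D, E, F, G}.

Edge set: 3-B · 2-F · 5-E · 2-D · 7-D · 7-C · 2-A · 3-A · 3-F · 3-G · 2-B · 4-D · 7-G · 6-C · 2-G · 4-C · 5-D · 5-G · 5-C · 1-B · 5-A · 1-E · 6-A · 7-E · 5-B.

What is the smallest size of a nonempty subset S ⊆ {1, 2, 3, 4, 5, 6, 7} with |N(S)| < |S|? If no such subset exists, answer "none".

A matching saturating every left vertex exists, for instance 1→B, 2→A, 3→F, 4→D, 5→G, 6→C, 7→E.
By Hall's marriage theorem, this means |N(S)| ≥ |S| for every subset S, so no violating subset exists.

none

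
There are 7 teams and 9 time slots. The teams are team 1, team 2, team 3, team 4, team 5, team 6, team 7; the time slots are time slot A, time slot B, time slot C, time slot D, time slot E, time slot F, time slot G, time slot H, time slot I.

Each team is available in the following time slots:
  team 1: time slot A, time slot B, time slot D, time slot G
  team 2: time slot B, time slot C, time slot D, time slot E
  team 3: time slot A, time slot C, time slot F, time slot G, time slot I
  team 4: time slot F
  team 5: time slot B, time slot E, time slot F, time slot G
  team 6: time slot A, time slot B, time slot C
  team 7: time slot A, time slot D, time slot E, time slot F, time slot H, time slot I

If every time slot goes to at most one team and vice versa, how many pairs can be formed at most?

For example, pair team 1-time slot B, team 2-time slot D, team 3-time slot C, team 4-time slot F, team 5-time slot G, team 6-time slot A, team 7-time slot E.
All 7 teams are matched, so no larger matching exists.

7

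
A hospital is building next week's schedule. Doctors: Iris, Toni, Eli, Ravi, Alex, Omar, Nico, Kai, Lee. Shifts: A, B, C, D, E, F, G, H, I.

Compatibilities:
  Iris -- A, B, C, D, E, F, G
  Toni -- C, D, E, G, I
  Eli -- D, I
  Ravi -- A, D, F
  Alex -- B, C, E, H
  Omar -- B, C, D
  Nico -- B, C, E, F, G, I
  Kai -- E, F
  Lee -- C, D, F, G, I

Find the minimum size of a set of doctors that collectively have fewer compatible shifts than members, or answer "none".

A matching saturating every doctor exists, for instance Iris→A, Toni→E, Eli→I, Ravi→D, Alex→H, Omar→B, Nico→C, Kai→F, Lee→G.
By Hall's marriage theorem, this means |N(S)| ≥ |S| for every subset S, so no violating subset exists.

none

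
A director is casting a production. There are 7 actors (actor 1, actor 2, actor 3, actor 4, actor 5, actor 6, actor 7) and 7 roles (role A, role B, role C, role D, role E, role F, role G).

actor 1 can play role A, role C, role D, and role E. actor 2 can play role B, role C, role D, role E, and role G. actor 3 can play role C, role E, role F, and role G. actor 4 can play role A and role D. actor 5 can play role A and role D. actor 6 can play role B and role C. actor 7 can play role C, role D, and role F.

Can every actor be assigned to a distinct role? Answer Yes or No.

One maximum matching: actor 1–role E, actor 2–role C, actor 3–role G, actor 4–role A, actor 5–role D, actor 6–role B, actor 7–role F.
Every actor is matched, so this is a perfect matching.

Yes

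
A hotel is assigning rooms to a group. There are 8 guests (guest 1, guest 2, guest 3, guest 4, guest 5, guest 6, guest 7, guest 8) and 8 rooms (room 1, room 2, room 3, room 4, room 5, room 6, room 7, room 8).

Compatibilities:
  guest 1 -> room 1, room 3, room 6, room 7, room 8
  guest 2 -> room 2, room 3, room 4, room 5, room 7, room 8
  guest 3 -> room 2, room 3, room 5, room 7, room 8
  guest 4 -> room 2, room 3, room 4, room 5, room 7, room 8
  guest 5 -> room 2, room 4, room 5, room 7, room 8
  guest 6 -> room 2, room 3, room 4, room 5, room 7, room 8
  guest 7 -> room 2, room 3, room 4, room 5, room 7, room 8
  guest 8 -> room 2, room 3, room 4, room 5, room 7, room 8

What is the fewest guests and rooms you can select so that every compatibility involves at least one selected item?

7

A maximum matching has 7 edges (e.g. guest 1–room 6, guest 2–room 3, guest 3–room 7, guest 4–room 2, guest 5–room 5, guest 6–room 4, guest 7–room 8).
By König's theorem the minimum vertex cover has the same size. One such cover is {guest 1, room 2, room 3, room 4, room 5, room 7, room 8}.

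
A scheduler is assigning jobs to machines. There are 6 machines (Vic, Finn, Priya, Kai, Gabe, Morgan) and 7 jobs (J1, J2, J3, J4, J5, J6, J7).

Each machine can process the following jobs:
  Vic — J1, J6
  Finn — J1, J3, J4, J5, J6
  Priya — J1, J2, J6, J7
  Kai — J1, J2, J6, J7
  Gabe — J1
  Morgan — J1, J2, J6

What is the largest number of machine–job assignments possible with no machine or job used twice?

5

For example, pair Vic-J6, Finn-J3, Priya-J2, Kai-J7, Gabe-J1.
The set {Vic, Priya, Kai, Gabe, Morgan} has only 4 neighbours ({J1, J2, J6, J7}), so by Hall's theorem at most 5 of the 6 machines can be matched.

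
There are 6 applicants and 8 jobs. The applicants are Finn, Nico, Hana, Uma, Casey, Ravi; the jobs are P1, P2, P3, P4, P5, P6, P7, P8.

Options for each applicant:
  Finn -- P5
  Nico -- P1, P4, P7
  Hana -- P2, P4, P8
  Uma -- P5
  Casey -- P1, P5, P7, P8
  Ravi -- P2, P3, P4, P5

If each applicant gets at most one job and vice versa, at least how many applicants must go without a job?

One maximum matching: Finn→P5, Nico→P7, Hana→P8, Casey→P1, Ravi→P4.
The set {Finn, Uma} has only 1 neighbour ({P5}), so by Hall's theorem at most 5 of the 6 applicants can be matched.
That matches 5 of the 6, leaving 1 unmatched; no matching can do better.

1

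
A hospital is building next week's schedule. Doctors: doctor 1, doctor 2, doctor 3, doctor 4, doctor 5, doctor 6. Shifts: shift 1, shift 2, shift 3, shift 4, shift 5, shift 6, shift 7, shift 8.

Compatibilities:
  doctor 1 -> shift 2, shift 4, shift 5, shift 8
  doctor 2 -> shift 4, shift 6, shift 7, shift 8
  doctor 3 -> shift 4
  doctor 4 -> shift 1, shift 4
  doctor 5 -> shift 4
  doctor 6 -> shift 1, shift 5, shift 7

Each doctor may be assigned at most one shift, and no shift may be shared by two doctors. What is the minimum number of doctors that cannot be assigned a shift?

One maximum matching: doctor 1-shift 2, doctor 2-shift 6, doctor 3-shift 4, doctor 4-shift 1, doctor 6-shift 5.
The set {doctor 3, doctor 5} has only 1 neighbour ({shift 4}), so by Hall's theorem at most 5 of the 6 doctors can be matched.
That matches 5 of the 6, leaving 1 unmatched; no matching can do better.

1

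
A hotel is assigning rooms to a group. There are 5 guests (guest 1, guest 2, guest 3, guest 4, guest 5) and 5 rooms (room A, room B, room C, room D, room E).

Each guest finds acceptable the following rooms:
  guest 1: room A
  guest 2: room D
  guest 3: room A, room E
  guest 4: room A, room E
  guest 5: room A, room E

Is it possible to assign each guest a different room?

No

The set {guest 1, guest 3, guest 4, guest 5} has only 2 neighbours ({room A, room E}), so by Hall's theorem at most 3 of the 5 guests can be matched.
Hence no matching covers every guest.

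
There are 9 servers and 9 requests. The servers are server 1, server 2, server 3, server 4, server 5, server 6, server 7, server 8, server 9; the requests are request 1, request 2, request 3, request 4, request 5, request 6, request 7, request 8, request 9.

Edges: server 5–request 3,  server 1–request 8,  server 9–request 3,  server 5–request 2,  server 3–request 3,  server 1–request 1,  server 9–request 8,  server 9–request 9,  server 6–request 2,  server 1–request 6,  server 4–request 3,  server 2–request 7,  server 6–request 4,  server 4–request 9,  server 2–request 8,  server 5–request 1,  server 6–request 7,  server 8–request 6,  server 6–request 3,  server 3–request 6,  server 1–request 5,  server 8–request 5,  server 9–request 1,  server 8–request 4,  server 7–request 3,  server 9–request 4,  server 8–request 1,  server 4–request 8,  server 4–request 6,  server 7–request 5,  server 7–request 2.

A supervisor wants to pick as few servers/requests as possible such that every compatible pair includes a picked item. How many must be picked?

The 9 edges server 1–request 1, server 2–request 8, server 3–request 3, server 4–request 6, server 5–request 2, server 6–request 7, server 7–request 5, server 8–request 4, server 9–request 9 form a matching, so any vertex cover needs at least 9 vertices (one per matched edge).
Conversely {server 1, server 2, server 3, server 4, server 5, server 6, server 7, server 8, server 9} meets every edge and has exactly 9 vertices, so 9 is optimal.

9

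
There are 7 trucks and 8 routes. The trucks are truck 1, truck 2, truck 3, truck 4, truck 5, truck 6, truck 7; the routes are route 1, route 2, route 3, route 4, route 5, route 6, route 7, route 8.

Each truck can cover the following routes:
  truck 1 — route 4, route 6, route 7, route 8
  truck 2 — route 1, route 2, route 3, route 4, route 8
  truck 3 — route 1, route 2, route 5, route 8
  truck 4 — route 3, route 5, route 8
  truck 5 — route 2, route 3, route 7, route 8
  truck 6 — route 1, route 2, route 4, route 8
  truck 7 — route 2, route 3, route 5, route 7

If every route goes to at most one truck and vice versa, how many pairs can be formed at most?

7

For example, pair truck 1–route 6, truck 2–route 3, truck 3–route 1, truck 4–route 8, truck 5–route 2, truck 6–route 4, truck 7–route 7.
All 7 trucks are matched, so no larger matching exists.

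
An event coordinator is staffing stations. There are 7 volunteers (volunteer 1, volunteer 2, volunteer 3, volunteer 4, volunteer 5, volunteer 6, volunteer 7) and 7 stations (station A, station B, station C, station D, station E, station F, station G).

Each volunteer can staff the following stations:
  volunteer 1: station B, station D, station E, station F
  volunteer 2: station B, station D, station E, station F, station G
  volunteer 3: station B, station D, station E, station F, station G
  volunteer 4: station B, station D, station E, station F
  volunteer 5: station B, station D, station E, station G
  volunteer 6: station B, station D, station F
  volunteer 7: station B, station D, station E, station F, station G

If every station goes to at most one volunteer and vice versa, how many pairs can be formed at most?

One maximum matching: volunteer 1–station F, volunteer 2–station E, volunteer 3–station G, volunteer 4–station D, volunteer 5–station B.
The set {volunteer 1, volunteer 2, volunteer 3, volunteer 4, volunteer 5, volunteer 6, volunteer 7} has only 5 neighbours ({station B, station D, station E, station F, station G}), so by Hall's theorem at most 5 of the 7 volunteers can be matched.

5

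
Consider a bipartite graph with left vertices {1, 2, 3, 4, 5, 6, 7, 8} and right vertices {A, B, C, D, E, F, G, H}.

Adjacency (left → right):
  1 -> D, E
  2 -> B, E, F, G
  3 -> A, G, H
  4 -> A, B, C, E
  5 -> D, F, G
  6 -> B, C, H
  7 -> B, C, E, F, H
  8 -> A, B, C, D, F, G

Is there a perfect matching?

Yes

A valid assignment of size 8: 1→D, 2→B, 3→A, 4→E, 5→F, 6→C, 7→H, 8→G.
All 8 left vertices are covered.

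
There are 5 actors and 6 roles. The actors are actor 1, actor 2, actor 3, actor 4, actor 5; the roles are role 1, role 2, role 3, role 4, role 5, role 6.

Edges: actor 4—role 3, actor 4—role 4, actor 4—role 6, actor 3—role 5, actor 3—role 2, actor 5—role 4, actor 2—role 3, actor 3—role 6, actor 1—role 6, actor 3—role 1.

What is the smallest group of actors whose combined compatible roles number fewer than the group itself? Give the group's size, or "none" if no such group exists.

Take S = {actor 1, actor 2, actor 4, actor 5}. Its neighbourhood is {role 3, role 4, role 6}, so |N(S)| = 3 < |S| = 4.
Every subset of size less than 4 has at least as many neighbours as members, so 4 is the minimum.

4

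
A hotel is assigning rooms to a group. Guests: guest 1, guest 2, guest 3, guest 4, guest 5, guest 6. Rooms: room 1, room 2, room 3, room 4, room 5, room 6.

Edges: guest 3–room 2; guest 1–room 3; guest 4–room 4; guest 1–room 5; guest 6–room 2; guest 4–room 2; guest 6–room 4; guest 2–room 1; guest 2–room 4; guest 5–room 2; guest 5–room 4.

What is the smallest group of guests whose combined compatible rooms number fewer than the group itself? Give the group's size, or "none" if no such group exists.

3

Take S = {guest 3, guest 4, guest 5}. Its neighbourhood is {room 2, room 4}, so |N(S)| = 2 < |S| = 3.
Every subset of size less than 3 has at least as many neighbours as members, so 3 is the minimum.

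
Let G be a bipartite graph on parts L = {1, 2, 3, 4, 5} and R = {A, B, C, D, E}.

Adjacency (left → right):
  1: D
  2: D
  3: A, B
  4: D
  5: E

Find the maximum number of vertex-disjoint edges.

3

One maximum matching: 1-D, 3-B, 5-E.
The set {1, 2, 4} has only 1 neighbour ({D}), so by Hall's theorem at most 3 of the 5 left vertices can be matched.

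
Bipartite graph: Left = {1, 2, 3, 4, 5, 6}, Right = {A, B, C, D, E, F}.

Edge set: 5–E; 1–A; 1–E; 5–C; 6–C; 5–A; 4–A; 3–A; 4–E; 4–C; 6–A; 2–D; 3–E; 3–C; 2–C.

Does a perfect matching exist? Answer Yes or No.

No

The set {1, 3, 4, 5, 6} has only 3 neighbours ({A, C, E}), so by Hall's theorem at most 4 of the 6 left vertices can be matched.
Hence no matching covers every left vertex.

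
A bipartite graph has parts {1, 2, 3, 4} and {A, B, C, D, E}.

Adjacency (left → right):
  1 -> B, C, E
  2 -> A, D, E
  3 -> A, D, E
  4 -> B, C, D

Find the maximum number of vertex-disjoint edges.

One maximum matching: 1–E, 2–A, 3–D, 4–B.
All 4 left vertices are matched, so no larger matching exists.

4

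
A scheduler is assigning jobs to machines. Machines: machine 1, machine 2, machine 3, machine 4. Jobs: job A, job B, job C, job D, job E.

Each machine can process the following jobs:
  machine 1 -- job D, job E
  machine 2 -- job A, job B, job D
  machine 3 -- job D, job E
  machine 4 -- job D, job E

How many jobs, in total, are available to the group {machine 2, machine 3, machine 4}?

The union of neighbours of {machine 2, machine 3, machine 4} is {job A, job B, job D, job E}, which has 4 elements.
Since |N(S)| = 4 ≥ |S| = 3, Hall's condition holds for this subset.

4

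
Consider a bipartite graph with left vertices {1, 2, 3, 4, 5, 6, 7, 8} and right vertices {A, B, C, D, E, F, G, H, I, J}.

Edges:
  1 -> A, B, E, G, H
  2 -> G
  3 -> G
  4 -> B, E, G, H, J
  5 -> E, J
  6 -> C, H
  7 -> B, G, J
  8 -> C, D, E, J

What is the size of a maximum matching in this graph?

One maximum matching: 1–A, 2–G, 4–H, 5–J, 6–C, 7–B, 8–E.
The set {2, 3} has only 1 neighbour ({G}), so by Hall's theorem at most 7 of the 8 left vertices can be matched.

7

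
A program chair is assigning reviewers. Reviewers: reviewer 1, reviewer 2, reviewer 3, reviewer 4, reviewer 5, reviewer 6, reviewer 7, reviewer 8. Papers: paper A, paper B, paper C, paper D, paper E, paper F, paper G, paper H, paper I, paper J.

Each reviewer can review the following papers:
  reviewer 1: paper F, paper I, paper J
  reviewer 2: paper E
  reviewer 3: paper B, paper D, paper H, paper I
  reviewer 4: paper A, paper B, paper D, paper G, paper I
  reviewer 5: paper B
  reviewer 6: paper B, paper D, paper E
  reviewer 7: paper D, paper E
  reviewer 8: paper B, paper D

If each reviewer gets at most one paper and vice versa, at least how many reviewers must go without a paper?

One maximum matching: reviewer 1-paper F, reviewer 2-paper E, reviewer 3-paper I, reviewer 4-paper G, reviewer 5-paper B, reviewer 6-paper D.
The set {reviewer 2, reviewer 5, reviewer 6, reviewer 7, reviewer 8} has only 3 neighbours ({paper B, paper D, paper E}), so by Hall's theorem at most 6 of the 8 reviewers can be matched.
That matches 6 of the 8, leaving 2 unmatched; no matching can do better.

2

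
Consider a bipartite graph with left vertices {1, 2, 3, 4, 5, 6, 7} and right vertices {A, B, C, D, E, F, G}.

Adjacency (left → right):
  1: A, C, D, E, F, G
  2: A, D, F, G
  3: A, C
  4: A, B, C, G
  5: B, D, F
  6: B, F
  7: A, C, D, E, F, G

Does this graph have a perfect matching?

Yes

One maximum matching: 1→E, 2→D, 3→A, 4→C, 5→F, 6→B, 7→G.
All 7 left vertices are covered.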